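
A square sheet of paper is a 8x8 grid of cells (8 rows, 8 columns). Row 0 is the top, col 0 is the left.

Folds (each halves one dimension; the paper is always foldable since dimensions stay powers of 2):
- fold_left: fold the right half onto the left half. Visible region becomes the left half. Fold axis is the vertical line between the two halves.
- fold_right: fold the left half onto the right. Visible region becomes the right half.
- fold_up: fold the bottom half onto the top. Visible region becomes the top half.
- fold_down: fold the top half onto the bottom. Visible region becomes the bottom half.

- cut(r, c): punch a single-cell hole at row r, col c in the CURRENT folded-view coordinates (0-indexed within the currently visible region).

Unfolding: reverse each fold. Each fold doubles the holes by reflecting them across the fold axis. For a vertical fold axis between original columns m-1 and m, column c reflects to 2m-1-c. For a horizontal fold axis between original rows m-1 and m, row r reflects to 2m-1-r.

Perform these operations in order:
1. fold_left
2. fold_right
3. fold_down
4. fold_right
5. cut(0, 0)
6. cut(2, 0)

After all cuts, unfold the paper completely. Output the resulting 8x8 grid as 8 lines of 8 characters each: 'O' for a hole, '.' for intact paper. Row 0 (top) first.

Answer: ........
OOOOOOOO
........
OOOOOOOO
OOOOOOOO
........
OOOOOOOO
........

Derivation:
Op 1 fold_left: fold axis v@4; visible region now rows[0,8) x cols[0,4) = 8x4
Op 2 fold_right: fold axis v@2; visible region now rows[0,8) x cols[2,4) = 8x2
Op 3 fold_down: fold axis h@4; visible region now rows[4,8) x cols[2,4) = 4x2
Op 4 fold_right: fold axis v@3; visible region now rows[4,8) x cols[3,4) = 4x1
Op 5 cut(0, 0): punch at orig (4,3); cuts so far [(4, 3)]; region rows[4,8) x cols[3,4) = 4x1
Op 6 cut(2, 0): punch at orig (6,3); cuts so far [(4, 3), (6, 3)]; region rows[4,8) x cols[3,4) = 4x1
Unfold 1 (reflect across v@3): 4 holes -> [(4, 2), (4, 3), (6, 2), (6, 3)]
Unfold 2 (reflect across h@4): 8 holes -> [(1, 2), (1, 3), (3, 2), (3, 3), (4, 2), (4, 3), (6, 2), (6, 3)]
Unfold 3 (reflect across v@2): 16 holes -> [(1, 0), (1, 1), (1, 2), (1, 3), (3, 0), (3, 1), (3, 2), (3, 3), (4, 0), (4, 1), (4, 2), (4, 3), (6, 0), (6, 1), (6, 2), (6, 3)]
Unfold 4 (reflect across v@4): 32 holes -> [(1, 0), (1, 1), (1, 2), (1, 3), (1, 4), (1, 5), (1, 6), (1, 7), (3, 0), (3, 1), (3, 2), (3, 3), (3, 4), (3, 5), (3, 6), (3, 7), (4, 0), (4, 1), (4, 2), (4, 3), (4, 4), (4, 5), (4, 6), (4, 7), (6, 0), (6, 1), (6, 2), (6, 3), (6, 4), (6, 5), (6, 6), (6, 7)]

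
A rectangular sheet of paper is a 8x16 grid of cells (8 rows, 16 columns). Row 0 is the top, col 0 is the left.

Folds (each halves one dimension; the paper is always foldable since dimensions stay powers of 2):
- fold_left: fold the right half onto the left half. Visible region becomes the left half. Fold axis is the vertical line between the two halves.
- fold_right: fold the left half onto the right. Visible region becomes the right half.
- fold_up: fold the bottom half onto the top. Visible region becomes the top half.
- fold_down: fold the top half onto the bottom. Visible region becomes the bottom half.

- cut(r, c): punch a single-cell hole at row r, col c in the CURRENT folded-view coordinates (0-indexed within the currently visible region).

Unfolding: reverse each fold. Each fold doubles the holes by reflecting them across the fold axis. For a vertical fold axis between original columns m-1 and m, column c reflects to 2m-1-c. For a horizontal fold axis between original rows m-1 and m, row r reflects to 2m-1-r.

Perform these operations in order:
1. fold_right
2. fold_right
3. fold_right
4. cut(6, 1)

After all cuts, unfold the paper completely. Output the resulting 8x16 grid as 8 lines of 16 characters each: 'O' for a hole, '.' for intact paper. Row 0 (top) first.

Op 1 fold_right: fold axis v@8; visible region now rows[0,8) x cols[8,16) = 8x8
Op 2 fold_right: fold axis v@12; visible region now rows[0,8) x cols[12,16) = 8x4
Op 3 fold_right: fold axis v@14; visible region now rows[0,8) x cols[14,16) = 8x2
Op 4 cut(6, 1): punch at orig (6,15); cuts so far [(6, 15)]; region rows[0,8) x cols[14,16) = 8x2
Unfold 1 (reflect across v@14): 2 holes -> [(6, 12), (6, 15)]
Unfold 2 (reflect across v@12): 4 holes -> [(6, 8), (6, 11), (6, 12), (6, 15)]
Unfold 3 (reflect across v@8): 8 holes -> [(6, 0), (6, 3), (6, 4), (6, 7), (6, 8), (6, 11), (6, 12), (6, 15)]

Answer: ................
................
................
................
................
................
O..OO..OO..OO..O
................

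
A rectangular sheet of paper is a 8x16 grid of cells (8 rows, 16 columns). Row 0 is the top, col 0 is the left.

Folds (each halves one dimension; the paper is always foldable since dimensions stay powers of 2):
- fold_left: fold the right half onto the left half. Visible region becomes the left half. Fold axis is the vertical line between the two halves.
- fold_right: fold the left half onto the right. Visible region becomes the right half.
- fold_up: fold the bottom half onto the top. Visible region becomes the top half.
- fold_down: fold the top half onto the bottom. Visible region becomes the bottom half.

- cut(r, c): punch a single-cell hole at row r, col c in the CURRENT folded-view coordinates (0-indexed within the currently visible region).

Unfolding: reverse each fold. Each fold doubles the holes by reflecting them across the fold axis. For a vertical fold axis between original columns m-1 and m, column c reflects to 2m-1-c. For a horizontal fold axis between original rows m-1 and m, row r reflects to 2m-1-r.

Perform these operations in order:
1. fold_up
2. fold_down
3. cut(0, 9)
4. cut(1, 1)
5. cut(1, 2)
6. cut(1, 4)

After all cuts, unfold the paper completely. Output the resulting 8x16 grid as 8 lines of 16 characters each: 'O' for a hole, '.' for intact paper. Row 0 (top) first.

Op 1 fold_up: fold axis h@4; visible region now rows[0,4) x cols[0,16) = 4x16
Op 2 fold_down: fold axis h@2; visible region now rows[2,4) x cols[0,16) = 2x16
Op 3 cut(0, 9): punch at orig (2,9); cuts so far [(2, 9)]; region rows[2,4) x cols[0,16) = 2x16
Op 4 cut(1, 1): punch at orig (3,1); cuts so far [(2, 9), (3, 1)]; region rows[2,4) x cols[0,16) = 2x16
Op 5 cut(1, 2): punch at orig (3,2); cuts so far [(2, 9), (3, 1), (3, 2)]; region rows[2,4) x cols[0,16) = 2x16
Op 6 cut(1, 4): punch at orig (3,4); cuts so far [(2, 9), (3, 1), (3, 2), (3, 4)]; region rows[2,4) x cols[0,16) = 2x16
Unfold 1 (reflect across h@2): 8 holes -> [(0, 1), (0, 2), (0, 4), (1, 9), (2, 9), (3, 1), (3, 2), (3, 4)]
Unfold 2 (reflect across h@4): 16 holes -> [(0, 1), (0, 2), (0, 4), (1, 9), (2, 9), (3, 1), (3, 2), (3, 4), (4, 1), (4, 2), (4, 4), (5, 9), (6, 9), (7, 1), (7, 2), (7, 4)]

Answer: .OO.O...........
.........O......
.........O......
.OO.O...........
.OO.O...........
.........O......
.........O......
.OO.O...........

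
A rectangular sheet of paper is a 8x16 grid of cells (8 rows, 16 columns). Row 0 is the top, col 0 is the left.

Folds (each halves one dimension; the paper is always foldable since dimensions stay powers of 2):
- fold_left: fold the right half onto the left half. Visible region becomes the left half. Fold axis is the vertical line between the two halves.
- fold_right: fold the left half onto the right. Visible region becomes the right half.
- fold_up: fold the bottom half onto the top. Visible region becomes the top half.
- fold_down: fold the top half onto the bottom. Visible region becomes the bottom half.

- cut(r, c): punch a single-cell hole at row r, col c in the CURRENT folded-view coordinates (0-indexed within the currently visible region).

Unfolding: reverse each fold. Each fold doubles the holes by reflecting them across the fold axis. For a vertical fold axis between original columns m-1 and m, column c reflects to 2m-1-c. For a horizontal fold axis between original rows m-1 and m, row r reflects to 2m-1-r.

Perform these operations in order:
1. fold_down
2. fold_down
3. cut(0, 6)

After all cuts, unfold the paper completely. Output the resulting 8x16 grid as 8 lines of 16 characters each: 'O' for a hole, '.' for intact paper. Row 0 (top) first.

Answer: ................
......O.........
......O.........
................
................
......O.........
......O.........
................

Derivation:
Op 1 fold_down: fold axis h@4; visible region now rows[4,8) x cols[0,16) = 4x16
Op 2 fold_down: fold axis h@6; visible region now rows[6,8) x cols[0,16) = 2x16
Op 3 cut(0, 6): punch at orig (6,6); cuts so far [(6, 6)]; region rows[6,8) x cols[0,16) = 2x16
Unfold 1 (reflect across h@6): 2 holes -> [(5, 6), (6, 6)]
Unfold 2 (reflect across h@4): 4 holes -> [(1, 6), (2, 6), (5, 6), (6, 6)]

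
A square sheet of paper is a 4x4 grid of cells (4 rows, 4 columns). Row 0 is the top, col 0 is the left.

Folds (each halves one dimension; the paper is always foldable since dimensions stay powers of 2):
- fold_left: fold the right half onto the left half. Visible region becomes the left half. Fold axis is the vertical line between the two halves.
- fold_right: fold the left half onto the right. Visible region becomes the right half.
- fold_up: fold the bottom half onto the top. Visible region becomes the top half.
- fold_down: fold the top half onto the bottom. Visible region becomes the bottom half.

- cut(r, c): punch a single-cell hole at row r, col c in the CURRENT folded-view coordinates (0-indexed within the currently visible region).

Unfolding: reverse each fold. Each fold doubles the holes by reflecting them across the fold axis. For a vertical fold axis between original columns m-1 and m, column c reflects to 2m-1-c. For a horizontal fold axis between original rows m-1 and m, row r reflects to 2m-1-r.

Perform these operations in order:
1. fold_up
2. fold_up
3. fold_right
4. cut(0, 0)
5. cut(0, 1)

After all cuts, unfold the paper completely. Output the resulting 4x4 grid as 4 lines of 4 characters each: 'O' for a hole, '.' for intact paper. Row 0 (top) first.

Answer: OOOO
OOOO
OOOO
OOOO

Derivation:
Op 1 fold_up: fold axis h@2; visible region now rows[0,2) x cols[0,4) = 2x4
Op 2 fold_up: fold axis h@1; visible region now rows[0,1) x cols[0,4) = 1x4
Op 3 fold_right: fold axis v@2; visible region now rows[0,1) x cols[2,4) = 1x2
Op 4 cut(0, 0): punch at orig (0,2); cuts so far [(0, 2)]; region rows[0,1) x cols[2,4) = 1x2
Op 5 cut(0, 1): punch at orig (0,3); cuts so far [(0, 2), (0, 3)]; region rows[0,1) x cols[2,4) = 1x2
Unfold 1 (reflect across v@2): 4 holes -> [(0, 0), (0, 1), (0, 2), (0, 3)]
Unfold 2 (reflect across h@1): 8 holes -> [(0, 0), (0, 1), (0, 2), (0, 3), (1, 0), (1, 1), (1, 2), (1, 3)]
Unfold 3 (reflect across h@2): 16 holes -> [(0, 0), (0, 1), (0, 2), (0, 3), (1, 0), (1, 1), (1, 2), (1, 3), (2, 0), (2, 1), (2, 2), (2, 3), (3, 0), (3, 1), (3, 2), (3, 3)]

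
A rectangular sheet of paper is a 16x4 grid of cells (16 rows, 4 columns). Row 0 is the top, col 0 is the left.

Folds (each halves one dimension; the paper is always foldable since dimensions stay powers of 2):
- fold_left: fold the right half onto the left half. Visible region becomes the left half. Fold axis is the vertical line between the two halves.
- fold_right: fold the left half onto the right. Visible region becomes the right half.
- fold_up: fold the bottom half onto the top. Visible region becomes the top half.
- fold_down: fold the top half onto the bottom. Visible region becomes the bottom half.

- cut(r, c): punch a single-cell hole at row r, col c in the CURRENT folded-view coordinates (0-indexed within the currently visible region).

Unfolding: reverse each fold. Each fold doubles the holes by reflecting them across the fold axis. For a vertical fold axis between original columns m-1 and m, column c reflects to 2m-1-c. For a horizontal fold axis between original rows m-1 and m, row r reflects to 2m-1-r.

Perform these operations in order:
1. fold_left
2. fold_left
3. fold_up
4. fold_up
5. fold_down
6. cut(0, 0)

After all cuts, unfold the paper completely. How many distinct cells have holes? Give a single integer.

Answer: 32

Derivation:
Op 1 fold_left: fold axis v@2; visible region now rows[0,16) x cols[0,2) = 16x2
Op 2 fold_left: fold axis v@1; visible region now rows[0,16) x cols[0,1) = 16x1
Op 3 fold_up: fold axis h@8; visible region now rows[0,8) x cols[0,1) = 8x1
Op 4 fold_up: fold axis h@4; visible region now rows[0,4) x cols[0,1) = 4x1
Op 5 fold_down: fold axis h@2; visible region now rows[2,4) x cols[0,1) = 2x1
Op 6 cut(0, 0): punch at orig (2,0); cuts so far [(2, 0)]; region rows[2,4) x cols[0,1) = 2x1
Unfold 1 (reflect across h@2): 2 holes -> [(1, 0), (2, 0)]
Unfold 2 (reflect across h@4): 4 holes -> [(1, 0), (2, 0), (5, 0), (6, 0)]
Unfold 3 (reflect across h@8): 8 holes -> [(1, 0), (2, 0), (5, 0), (6, 0), (9, 0), (10, 0), (13, 0), (14, 0)]
Unfold 4 (reflect across v@1): 16 holes -> [(1, 0), (1, 1), (2, 0), (2, 1), (5, 0), (5, 1), (6, 0), (6, 1), (9, 0), (9, 1), (10, 0), (10, 1), (13, 0), (13, 1), (14, 0), (14, 1)]
Unfold 5 (reflect across v@2): 32 holes -> [(1, 0), (1, 1), (1, 2), (1, 3), (2, 0), (2, 1), (2, 2), (2, 3), (5, 0), (5, 1), (5, 2), (5, 3), (6, 0), (6, 1), (6, 2), (6, 3), (9, 0), (9, 1), (9, 2), (9, 3), (10, 0), (10, 1), (10, 2), (10, 3), (13, 0), (13, 1), (13, 2), (13, 3), (14, 0), (14, 1), (14, 2), (14, 3)]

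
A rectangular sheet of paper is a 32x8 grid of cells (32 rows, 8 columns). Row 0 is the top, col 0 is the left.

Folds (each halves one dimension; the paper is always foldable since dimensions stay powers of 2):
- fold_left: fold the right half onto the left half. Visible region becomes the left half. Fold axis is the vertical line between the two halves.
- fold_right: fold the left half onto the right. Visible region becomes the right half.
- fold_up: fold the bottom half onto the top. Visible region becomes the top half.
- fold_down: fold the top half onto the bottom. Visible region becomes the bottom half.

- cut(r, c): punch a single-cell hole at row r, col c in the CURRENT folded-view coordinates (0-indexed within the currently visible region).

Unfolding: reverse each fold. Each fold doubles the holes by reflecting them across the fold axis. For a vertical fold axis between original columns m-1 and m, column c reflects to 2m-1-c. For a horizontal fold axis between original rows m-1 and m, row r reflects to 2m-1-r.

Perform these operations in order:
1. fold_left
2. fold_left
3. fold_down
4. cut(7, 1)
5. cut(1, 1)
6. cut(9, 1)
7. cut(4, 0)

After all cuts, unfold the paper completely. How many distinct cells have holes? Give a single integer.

Answer: 32

Derivation:
Op 1 fold_left: fold axis v@4; visible region now rows[0,32) x cols[0,4) = 32x4
Op 2 fold_left: fold axis v@2; visible region now rows[0,32) x cols[0,2) = 32x2
Op 3 fold_down: fold axis h@16; visible region now rows[16,32) x cols[0,2) = 16x2
Op 4 cut(7, 1): punch at orig (23,1); cuts so far [(23, 1)]; region rows[16,32) x cols[0,2) = 16x2
Op 5 cut(1, 1): punch at orig (17,1); cuts so far [(17, 1), (23, 1)]; region rows[16,32) x cols[0,2) = 16x2
Op 6 cut(9, 1): punch at orig (25,1); cuts so far [(17, 1), (23, 1), (25, 1)]; region rows[16,32) x cols[0,2) = 16x2
Op 7 cut(4, 0): punch at orig (20,0); cuts so far [(17, 1), (20, 0), (23, 1), (25, 1)]; region rows[16,32) x cols[0,2) = 16x2
Unfold 1 (reflect across h@16): 8 holes -> [(6, 1), (8, 1), (11, 0), (14, 1), (17, 1), (20, 0), (23, 1), (25, 1)]
Unfold 2 (reflect across v@2): 16 holes -> [(6, 1), (6, 2), (8, 1), (8, 2), (11, 0), (11, 3), (14, 1), (14, 2), (17, 1), (17, 2), (20, 0), (20, 3), (23, 1), (23, 2), (25, 1), (25, 2)]
Unfold 3 (reflect across v@4): 32 holes -> [(6, 1), (6, 2), (6, 5), (6, 6), (8, 1), (8, 2), (8, 5), (8, 6), (11, 0), (11, 3), (11, 4), (11, 7), (14, 1), (14, 2), (14, 5), (14, 6), (17, 1), (17, 2), (17, 5), (17, 6), (20, 0), (20, 3), (20, 4), (20, 7), (23, 1), (23, 2), (23, 5), (23, 6), (25, 1), (25, 2), (25, 5), (25, 6)]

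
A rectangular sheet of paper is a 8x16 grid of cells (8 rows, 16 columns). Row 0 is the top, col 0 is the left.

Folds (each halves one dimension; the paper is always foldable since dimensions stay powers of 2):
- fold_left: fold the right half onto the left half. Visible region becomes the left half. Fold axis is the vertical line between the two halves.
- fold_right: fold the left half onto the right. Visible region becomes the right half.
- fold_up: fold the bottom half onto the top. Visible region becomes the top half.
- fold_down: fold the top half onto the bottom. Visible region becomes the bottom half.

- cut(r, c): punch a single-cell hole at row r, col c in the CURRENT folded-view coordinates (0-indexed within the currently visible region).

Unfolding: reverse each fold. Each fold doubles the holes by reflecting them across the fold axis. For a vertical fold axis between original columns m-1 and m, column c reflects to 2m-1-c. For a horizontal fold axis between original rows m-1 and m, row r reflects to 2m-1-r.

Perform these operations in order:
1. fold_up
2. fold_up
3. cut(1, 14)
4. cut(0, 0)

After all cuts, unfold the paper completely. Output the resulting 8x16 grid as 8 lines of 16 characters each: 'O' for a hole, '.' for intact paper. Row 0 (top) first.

Answer: O...............
..............O.
..............O.
O...............
O...............
..............O.
..............O.
O...............

Derivation:
Op 1 fold_up: fold axis h@4; visible region now rows[0,4) x cols[0,16) = 4x16
Op 2 fold_up: fold axis h@2; visible region now rows[0,2) x cols[0,16) = 2x16
Op 3 cut(1, 14): punch at orig (1,14); cuts so far [(1, 14)]; region rows[0,2) x cols[0,16) = 2x16
Op 4 cut(0, 0): punch at orig (0,0); cuts so far [(0, 0), (1, 14)]; region rows[0,2) x cols[0,16) = 2x16
Unfold 1 (reflect across h@2): 4 holes -> [(0, 0), (1, 14), (2, 14), (3, 0)]
Unfold 2 (reflect across h@4): 8 holes -> [(0, 0), (1, 14), (2, 14), (3, 0), (4, 0), (5, 14), (6, 14), (7, 0)]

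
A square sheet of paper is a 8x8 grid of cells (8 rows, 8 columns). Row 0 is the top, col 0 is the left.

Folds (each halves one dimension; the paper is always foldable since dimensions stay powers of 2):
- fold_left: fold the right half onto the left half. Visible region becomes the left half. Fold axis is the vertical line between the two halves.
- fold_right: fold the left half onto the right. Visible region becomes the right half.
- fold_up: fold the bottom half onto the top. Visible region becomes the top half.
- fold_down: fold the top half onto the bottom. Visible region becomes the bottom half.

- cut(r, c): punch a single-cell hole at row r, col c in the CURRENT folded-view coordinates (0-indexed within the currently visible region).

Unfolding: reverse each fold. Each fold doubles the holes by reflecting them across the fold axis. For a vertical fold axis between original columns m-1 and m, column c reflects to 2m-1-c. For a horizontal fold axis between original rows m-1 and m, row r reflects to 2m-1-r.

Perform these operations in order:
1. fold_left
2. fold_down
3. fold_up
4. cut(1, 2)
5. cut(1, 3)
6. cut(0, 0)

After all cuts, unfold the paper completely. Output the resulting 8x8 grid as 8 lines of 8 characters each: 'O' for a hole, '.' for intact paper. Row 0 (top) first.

Op 1 fold_left: fold axis v@4; visible region now rows[0,8) x cols[0,4) = 8x4
Op 2 fold_down: fold axis h@4; visible region now rows[4,8) x cols[0,4) = 4x4
Op 3 fold_up: fold axis h@6; visible region now rows[4,6) x cols[0,4) = 2x4
Op 4 cut(1, 2): punch at orig (5,2); cuts so far [(5, 2)]; region rows[4,6) x cols[0,4) = 2x4
Op 5 cut(1, 3): punch at orig (5,3); cuts so far [(5, 2), (5, 3)]; region rows[4,6) x cols[0,4) = 2x4
Op 6 cut(0, 0): punch at orig (4,0); cuts so far [(4, 0), (5, 2), (5, 3)]; region rows[4,6) x cols[0,4) = 2x4
Unfold 1 (reflect across h@6): 6 holes -> [(4, 0), (5, 2), (5, 3), (6, 2), (6, 3), (7, 0)]
Unfold 2 (reflect across h@4): 12 holes -> [(0, 0), (1, 2), (1, 3), (2, 2), (2, 3), (3, 0), (4, 0), (5, 2), (5, 3), (6, 2), (6, 3), (7, 0)]
Unfold 3 (reflect across v@4): 24 holes -> [(0, 0), (0, 7), (1, 2), (1, 3), (1, 4), (1, 5), (2, 2), (2, 3), (2, 4), (2, 5), (3, 0), (3, 7), (4, 0), (4, 7), (5, 2), (5, 3), (5, 4), (5, 5), (6, 2), (6, 3), (6, 4), (6, 5), (7, 0), (7, 7)]

Answer: O......O
..OOOO..
..OOOO..
O......O
O......O
..OOOO..
..OOOO..
O......O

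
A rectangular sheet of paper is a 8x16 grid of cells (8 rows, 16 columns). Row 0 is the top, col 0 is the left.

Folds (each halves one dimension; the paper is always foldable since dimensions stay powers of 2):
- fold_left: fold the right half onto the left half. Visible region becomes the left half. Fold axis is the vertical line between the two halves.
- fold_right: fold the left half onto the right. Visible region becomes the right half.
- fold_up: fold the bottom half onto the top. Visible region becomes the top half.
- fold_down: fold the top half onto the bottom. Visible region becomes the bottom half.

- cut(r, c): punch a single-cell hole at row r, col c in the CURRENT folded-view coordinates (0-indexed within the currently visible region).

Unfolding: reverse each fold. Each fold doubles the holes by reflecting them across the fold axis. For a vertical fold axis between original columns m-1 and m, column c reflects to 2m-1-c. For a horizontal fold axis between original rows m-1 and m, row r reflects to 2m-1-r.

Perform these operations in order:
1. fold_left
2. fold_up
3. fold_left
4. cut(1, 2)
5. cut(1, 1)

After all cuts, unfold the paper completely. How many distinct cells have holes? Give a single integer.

Answer: 16

Derivation:
Op 1 fold_left: fold axis v@8; visible region now rows[0,8) x cols[0,8) = 8x8
Op 2 fold_up: fold axis h@4; visible region now rows[0,4) x cols[0,8) = 4x8
Op 3 fold_left: fold axis v@4; visible region now rows[0,4) x cols[0,4) = 4x4
Op 4 cut(1, 2): punch at orig (1,2); cuts so far [(1, 2)]; region rows[0,4) x cols[0,4) = 4x4
Op 5 cut(1, 1): punch at orig (1,1); cuts so far [(1, 1), (1, 2)]; region rows[0,4) x cols[0,4) = 4x4
Unfold 1 (reflect across v@4): 4 holes -> [(1, 1), (1, 2), (1, 5), (1, 6)]
Unfold 2 (reflect across h@4): 8 holes -> [(1, 1), (1, 2), (1, 5), (1, 6), (6, 1), (6, 2), (6, 5), (6, 6)]
Unfold 3 (reflect across v@8): 16 holes -> [(1, 1), (1, 2), (1, 5), (1, 6), (1, 9), (1, 10), (1, 13), (1, 14), (6, 1), (6, 2), (6, 5), (6, 6), (6, 9), (6, 10), (6, 13), (6, 14)]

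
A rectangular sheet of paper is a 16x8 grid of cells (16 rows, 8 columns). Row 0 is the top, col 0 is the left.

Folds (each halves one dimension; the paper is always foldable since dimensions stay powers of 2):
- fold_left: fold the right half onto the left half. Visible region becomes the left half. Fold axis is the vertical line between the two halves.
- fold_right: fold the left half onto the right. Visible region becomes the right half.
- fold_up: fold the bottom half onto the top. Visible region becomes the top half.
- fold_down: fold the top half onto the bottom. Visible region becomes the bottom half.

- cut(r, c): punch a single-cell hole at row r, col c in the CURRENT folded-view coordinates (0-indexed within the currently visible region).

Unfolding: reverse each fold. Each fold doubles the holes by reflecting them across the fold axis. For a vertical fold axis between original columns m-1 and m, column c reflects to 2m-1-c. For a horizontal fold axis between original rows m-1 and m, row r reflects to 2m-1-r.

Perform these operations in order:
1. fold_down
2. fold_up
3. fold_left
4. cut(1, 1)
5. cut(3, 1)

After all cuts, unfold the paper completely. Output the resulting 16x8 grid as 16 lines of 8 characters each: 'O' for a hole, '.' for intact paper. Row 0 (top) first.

Answer: ........
.O....O.
........
.O....O.
.O....O.
........
.O....O.
........
........
.O....O.
........
.O....O.
.O....O.
........
.O....O.
........

Derivation:
Op 1 fold_down: fold axis h@8; visible region now rows[8,16) x cols[0,8) = 8x8
Op 2 fold_up: fold axis h@12; visible region now rows[8,12) x cols[0,8) = 4x8
Op 3 fold_left: fold axis v@4; visible region now rows[8,12) x cols[0,4) = 4x4
Op 4 cut(1, 1): punch at orig (9,1); cuts so far [(9, 1)]; region rows[8,12) x cols[0,4) = 4x4
Op 5 cut(3, 1): punch at orig (11,1); cuts so far [(9, 1), (11, 1)]; region rows[8,12) x cols[0,4) = 4x4
Unfold 1 (reflect across v@4): 4 holes -> [(9, 1), (9, 6), (11, 1), (11, 6)]
Unfold 2 (reflect across h@12): 8 holes -> [(9, 1), (9, 6), (11, 1), (11, 6), (12, 1), (12, 6), (14, 1), (14, 6)]
Unfold 3 (reflect across h@8): 16 holes -> [(1, 1), (1, 6), (3, 1), (3, 6), (4, 1), (4, 6), (6, 1), (6, 6), (9, 1), (9, 6), (11, 1), (11, 6), (12, 1), (12, 6), (14, 1), (14, 6)]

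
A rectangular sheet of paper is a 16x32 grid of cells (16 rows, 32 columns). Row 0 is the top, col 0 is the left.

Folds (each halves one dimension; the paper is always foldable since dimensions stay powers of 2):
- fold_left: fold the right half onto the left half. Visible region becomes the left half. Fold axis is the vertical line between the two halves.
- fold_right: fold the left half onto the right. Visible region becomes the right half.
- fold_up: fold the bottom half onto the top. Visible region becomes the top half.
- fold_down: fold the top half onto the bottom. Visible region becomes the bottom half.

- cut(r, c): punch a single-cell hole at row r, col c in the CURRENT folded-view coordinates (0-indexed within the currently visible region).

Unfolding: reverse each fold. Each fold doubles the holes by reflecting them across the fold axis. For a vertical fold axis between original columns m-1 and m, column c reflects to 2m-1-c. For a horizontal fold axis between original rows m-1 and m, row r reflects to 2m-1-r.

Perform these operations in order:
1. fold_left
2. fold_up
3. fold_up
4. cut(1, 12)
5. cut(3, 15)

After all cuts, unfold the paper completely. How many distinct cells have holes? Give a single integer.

Answer: 16

Derivation:
Op 1 fold_left: fold axis v@16; visible region now rows[0,16) x cols[0,16) = 16x16
Op 2 fold_up: fold axis h@8; visible region now rows[0,8) x cols[0,16) = 8x16
Op 3 fold_up: fold axis h@4; visible region now rows[0,4) x cols[0,16) = 4x16
Op 4 cut(1, 12): punch at orig (1,12); cuts so far [(1, 12)]; region rows[0,4) x cols[0,16) = 4x16
Op 5 cut(3, 15): punch at orig (3,15); cuts so far [(1, 12), (3, 15)]; region rows[0,4) x cols[0,16) = 4x16
Unfold 1 (reflect across h@4): 4 holes -> [(1, 12), (3, 15), (4, 15), (6, 12)]
Unfold 2 (reflect across h@8): 8 holes -> [(1, 12), (3, 15), (4, 15), (6, 12), (9, 12), (11, 15), (12, 15), (14, 12)]
Unfold 3 (reflect across v@16): 16 holes -> [(1, 12), (1, 19), (3, 15), (3, 16), (4, 15), (4, 16), (6, 12), (6, 19), (9, 12), (9, 19), (11, 15), (11, 16), (12, 15), (12, 16), (14, 12), (14, 19)]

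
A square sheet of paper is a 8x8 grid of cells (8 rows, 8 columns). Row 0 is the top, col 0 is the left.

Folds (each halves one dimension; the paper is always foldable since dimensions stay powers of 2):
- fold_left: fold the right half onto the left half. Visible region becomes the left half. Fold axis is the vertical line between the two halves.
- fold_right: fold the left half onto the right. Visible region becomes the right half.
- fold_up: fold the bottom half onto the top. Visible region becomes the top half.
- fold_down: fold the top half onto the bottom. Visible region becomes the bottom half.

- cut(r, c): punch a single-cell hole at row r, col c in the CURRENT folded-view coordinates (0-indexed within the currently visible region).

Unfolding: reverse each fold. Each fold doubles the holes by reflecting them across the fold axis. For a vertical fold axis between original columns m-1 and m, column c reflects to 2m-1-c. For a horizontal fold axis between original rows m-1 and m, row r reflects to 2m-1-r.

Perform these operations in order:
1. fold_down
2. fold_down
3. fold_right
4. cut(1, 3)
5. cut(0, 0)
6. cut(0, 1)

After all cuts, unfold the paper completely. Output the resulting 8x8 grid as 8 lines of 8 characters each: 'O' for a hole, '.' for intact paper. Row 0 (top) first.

Answer: O......O
..OOOO..
..OOOO..
O......O
O......O
..OOOO..
..OOOO..
O......O

Derivation:
Op 1 fold_down: fold axis h@4; visible region now rows[4,8) x cols[0,8) = 4x8
Op 2 fold_down: fold axis h@6; visible region now rows[6,8) x cols[0,8) = 2x8
Op 3 fold_right: fold axis v@4; visible region now rows[6,8) x cols[4,8) = 2x4
Op 4 cut(1, 3): punch at orig (7,7); cuts so far [(7, 7)]; region rows[6,8) x cols[4,8) = 2x4
Op 5 cut(0, 0): punch at orig (6,4); cuts so far [(6, 4), (7, 7)]; region rows[6,8) x cols[4,8) = 2x4
Op 6 cut(0, 1): punch at orig (6,5); cuts so far [(6, 4), (6, 5), (7, 7)]; region rows[6,8) x cols[4,8) = 2x4
Unfold 1 (reflect across v@4): 6 holes -> [(6, 2), (6, 3), (6, 4), (6, 5), (7, 0), (7, 7)]
Unfold 2 (reflect across h@6): 12 holes -> [(4, 0), (4, 7), (5, 2), (5, 3), (5, 4), (5, 5), (6, 2), (6, 3), (6, 4), (6, 5), (7, 0), (7, 7)]
Unfold 3 (reflect across h@4): 24 holes -> [(0, 0), (0, 7), (1, 2), (1, 3), (1, 4), (1, 5), (2, 2), (2, 3), (2, 4), (2, 5), (3, 0), (3, 7), (4, 0), (4, 7), (5, 2), (5, 3), (5, 4), (5, 5), (6, 2), (6, 3), (6, 4), (6, 5), (7, 0), (7, 7)]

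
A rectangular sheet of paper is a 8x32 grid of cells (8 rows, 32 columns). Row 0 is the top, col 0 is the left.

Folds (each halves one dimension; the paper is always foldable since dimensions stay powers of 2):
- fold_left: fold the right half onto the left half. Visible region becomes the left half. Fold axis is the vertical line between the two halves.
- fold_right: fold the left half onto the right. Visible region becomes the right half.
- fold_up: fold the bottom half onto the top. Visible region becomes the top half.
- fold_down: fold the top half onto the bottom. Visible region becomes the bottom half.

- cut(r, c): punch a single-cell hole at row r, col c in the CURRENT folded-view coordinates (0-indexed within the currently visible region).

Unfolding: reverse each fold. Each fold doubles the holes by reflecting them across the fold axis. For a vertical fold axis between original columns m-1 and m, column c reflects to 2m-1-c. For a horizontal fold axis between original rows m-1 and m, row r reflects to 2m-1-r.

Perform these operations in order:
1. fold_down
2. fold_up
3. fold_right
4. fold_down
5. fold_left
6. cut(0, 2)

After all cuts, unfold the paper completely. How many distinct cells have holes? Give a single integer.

Op 1 fold_down: fold axis h@4; visible region now rows[4,8) x cols[0,32) = 4x32
Op 2 fold_up: fold axis h@6; visible region now rows[4,6) x cols[0,32) = 2x32
Op 3 fold_right: fold axis v@16; visible region now rows[4,6) x cols[16,32) = 2x16
Op 4 fold_down: fold axis h@5; visible region now rows[5,6) x cols[16,32) = 1x16
Op 5 fold_left: fold axis v@24; visible region now rows[5,6) x cols[16,24) = 1x8
Op 6 cut(0, 2): punch at orig (5,18); cuts so far [(5, 18)]; region rows[5,6) x cols[16,24) = 1x8
Unfold 1 (reflect across v@24): 2 holes -> [(5, 18), (5, 29)]
Unfold 2 (reflect across h@5): 4 holes -> [(4, 18), (4, 29), (5, 18), (5, 29)]
Unfold 3 (reflect across v@16): 8 holes -> [(4, 2), (4, 13), (4, 18), (4, 29), (5, 2), (5, 13), (5, 18), (5, 29)]
Unfold 4 (reflect across h@6): 16 holes -> [(4, 2), (4, 13), (4, 18), (4, 29), (5, 2), (5, 13), (5, 18), (5, 29), (6, 2), (6, 13), (6, 18), (6, 29), (7, 2), (7, 13), (7, 18), (7, 29)]
Unfold 5 (reflect across h@4): 32 holes -> [(0, 2), (0, 13), (0, 18), (0, 29), (1, 2), (1, 13), (1, 18), (1, 29), (2, 2), (2, 13), (2, 18), (2, 29), (3, 2), (3, 13), (3, 18), (3, 29), (4, 2), (4, 13), (4, 18), (4, 29), (5, 2), (5, 13), (5, 18), (5, 29), (6, 2), (6, 13), (6, 18), (6, 29), (7, 2), (7, 13), (7, 18), (7, 29)]

Answer: 32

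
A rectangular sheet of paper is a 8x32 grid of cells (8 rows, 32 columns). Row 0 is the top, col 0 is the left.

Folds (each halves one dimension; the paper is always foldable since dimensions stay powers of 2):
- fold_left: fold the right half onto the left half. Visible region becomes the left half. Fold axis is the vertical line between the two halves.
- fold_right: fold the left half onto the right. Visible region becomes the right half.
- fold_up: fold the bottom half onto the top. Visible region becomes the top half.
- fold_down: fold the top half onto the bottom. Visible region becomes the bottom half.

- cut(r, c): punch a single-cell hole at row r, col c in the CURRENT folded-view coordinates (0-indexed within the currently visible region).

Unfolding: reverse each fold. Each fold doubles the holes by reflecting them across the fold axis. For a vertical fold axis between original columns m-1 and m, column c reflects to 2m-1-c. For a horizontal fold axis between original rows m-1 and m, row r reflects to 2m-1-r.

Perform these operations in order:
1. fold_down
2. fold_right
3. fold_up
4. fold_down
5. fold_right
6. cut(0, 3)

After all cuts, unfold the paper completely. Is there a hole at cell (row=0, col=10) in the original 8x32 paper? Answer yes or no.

Op 1 fold_down: fold axis h@4; visible region now rows[4,8) x cols[0,32) = 4x32
Op 2 fold_right: fold axis v@16; visible region now rows[4,8) x cols[16,32) = 4x16
Op 3 fold_up: fold axis h@6; visible region now rows[4,6) x cols[16,32) = 2x16
Op 4 fold_down: fold axis h@5; visible region now rows[5,6) x cols[16,32) = 1x16
Op 5 fold_right: fold axis v@24; visible region now rows[5,6) x cols[24,32) = 1x8
Op 6 cut(0, 3): punch at orig (5,27); cuts so far [(5, 27)]; region rows[5,6) x cols[24,32) = 1x8
Unfold 1 (reflect across v@24): 2 holes -> [(5, 20), (5, 27)]
Unfold 2 (reflect across h@5): 4 holes -> [(4, 20), (4, 27), (5, 20), (5, 27)]
Unfold 3 (reflect across h@6): 8 holes -> [(4, 20), (4, 27), (5, 20), (5, 27), (6, 20), (6, 27), (7, 20), (7, 27)]
Unfold 4 (reflect across v@16): 16 holes -> [(4, 4), (4, 11), (4, 20), (4, 27), (5, 4), (5, 11), (5, 20), (5, 27), (6, 4), (6, 11), (6, 20), (6, 27), (7, 4), (7, 11), (7, 20), (7, 27)]
Unfold 5 (reflect across h@4): 32 holes -> [(0, 4), (0, 11), (0, 20), (0, 27), (1, 4), (1, 11), (1, 20), (1, 27), (2, 4), (2, 11), (2, 20), (2, 27), (3, 4), (3, 11), (3, 20), (3, 27), (4, 4), (4, 11), (4, 20), (4, 27), (5, 4), (5, 11), (5, 20), (5, 27), (6, 4), (6, 11), (6, 20), (6, 27), (7, 4), (7, 11), (7, 20), (7, 27)]
Holes: [(0, 4), (0, 11), (0, 20), (0, 27), (1, 4), (1, 11), (1, 20), (1, 27), (2, 4), (2, 11), (2, 20), (2, 27), (3, 4), (3, 11), (3, 20), (3, 27), (4, 4), (4, 11), (4, 20), (4, 27), (5, 4), (5, 11), (5, 20), (5, 27), (6, 4), (6, 11), (6, 20), (6, 27), (7, 4), (7, 11), (7, 20), (7, 27)]

Answer: no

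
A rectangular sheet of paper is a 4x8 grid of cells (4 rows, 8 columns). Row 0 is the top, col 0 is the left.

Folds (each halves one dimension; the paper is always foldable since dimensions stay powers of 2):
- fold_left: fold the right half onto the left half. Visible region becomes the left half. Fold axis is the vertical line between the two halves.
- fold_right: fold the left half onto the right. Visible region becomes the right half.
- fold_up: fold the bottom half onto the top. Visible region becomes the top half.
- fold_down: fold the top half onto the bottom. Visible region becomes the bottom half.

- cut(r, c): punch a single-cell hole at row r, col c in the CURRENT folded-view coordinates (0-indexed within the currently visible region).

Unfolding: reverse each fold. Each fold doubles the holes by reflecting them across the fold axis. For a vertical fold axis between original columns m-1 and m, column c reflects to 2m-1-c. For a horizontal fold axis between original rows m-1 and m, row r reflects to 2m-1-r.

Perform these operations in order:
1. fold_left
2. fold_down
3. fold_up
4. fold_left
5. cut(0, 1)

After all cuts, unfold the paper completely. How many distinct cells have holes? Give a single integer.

Op 1 fold_left: fold axis v@4; visible region now rows[0,4) x cols[0,4) = 4x4
Op 2 fold_down: fold axis h@2; visible region now rows[2,4) x cols[0,4) = 2x4
Op 3 fold_up: fold axis h@3; visible region now rows[2,3) x cols[0,4) = 1x4
Op 4 fold_left: fold axis v@2; visible region now rows[2,3) x cols[0,2) = 1x2
Op 5 cut(0, 1): punch at orig (2,1); cuts so far [(2, 1)]; region rows[2,3) x cols[0,2) = 1x2
Unfold 1 (reflect across v@2): 2 holes -> [(2, 1), (2, 2)]
Unfold 2 (reflect across h@3): 4 holes -> [(2, 1), (2, 2), (3, 1), (3, 2)]
Unfold 3 (reflect across h@2): 8 holes -> [(0, 1), (0, 2), (1, 1), (1, 2), (2, 1), (2, 2), (3, 1), (3, 2)]
Unfold 4 (reflect across v@4): 16 holes -> [(0, 1), (0, 2), (0, 5), (0, 6), (1, 1), (1, 2), (1, 5), (1, 6), (2, 1), (2, 2), (2, 5), (2, 6), (3, 1), (3, 2), (3, 5), (3, 6)]

Answer: 16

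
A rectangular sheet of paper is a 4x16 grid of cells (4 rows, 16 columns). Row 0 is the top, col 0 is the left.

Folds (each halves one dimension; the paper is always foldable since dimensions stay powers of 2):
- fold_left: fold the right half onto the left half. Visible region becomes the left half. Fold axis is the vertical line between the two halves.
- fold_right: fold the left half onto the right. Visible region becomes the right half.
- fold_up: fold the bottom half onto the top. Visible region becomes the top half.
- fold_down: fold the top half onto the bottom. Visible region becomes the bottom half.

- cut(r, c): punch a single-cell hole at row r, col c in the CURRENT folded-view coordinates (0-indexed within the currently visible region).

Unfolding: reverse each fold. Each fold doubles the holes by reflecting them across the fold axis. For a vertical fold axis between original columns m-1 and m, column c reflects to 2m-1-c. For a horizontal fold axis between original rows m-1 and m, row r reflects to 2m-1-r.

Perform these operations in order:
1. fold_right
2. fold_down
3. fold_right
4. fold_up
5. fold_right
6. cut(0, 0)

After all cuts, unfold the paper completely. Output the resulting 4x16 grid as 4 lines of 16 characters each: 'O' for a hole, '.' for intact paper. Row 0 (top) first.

Op 1 fold_right: fold axis v@8; visible region now rows[0,4) x cols[8,16) = 4x8
Op 2 fold_down: fold axis h@2; visible region now rows[2,4) x cols[8,16) = 2x8
Op 3 fold_right: fold axis v@12; visible region now rows[2,4) x cols[12,16) = 2x4
Op 4 fold_up: fold axis h@3; visible region now rows[2,3) x cols[12,16) = 1x4
Op 5 fold_right: fold axis v@14; visible region now rows[2,3) x cols[14,16) = 1x2
Op 6 cut(0, 0): punch at orig (2,14); cuts so far [(2, 14)]; region rows[2,3) x cols[14,16) = 1x2
Unfold 1 (reflect across v@14): 2 holes -> [(2, 13), (2, 14)]
Unfold 2 (reflect across h@3): 4 holes -> [(2, 13), (2, 14), (3, 13), (3, 14)]
Unfold 3 (reflect across v@12): 8 holes -> [(2, 9), (2, 10), (2, 13), (2, 14), (3, 9), (3, 10), (3, 13), (3, 14)]
Unfold 4 (reflect across h@2): 16 holes -> [(0, 9), (0, 10), (0, 13), (0, 14), (1, 9), (1, 10), (1, 13), (1, 14), (2, 9), (2, 10), (2, 13), (2, 14), (3, 9), (3, 10), (3, 13), (3, 14)]
Unfold 5 (reflect across v@8): 32 holes -> [(0, 1), (0, 2), (0, 5), (0, 6), (0, 9), (0, 10), (0, 13), (0, 14), (1, 1), (1, 2), (1, 5), (1, 6), (1, 9), (1, 10), (1, 13), (1, 14), (2, 1), (2, 2), (2, 5), (2, 6), (2, 9), (2, 10), (2, 13), (2, 14), (3, 1), (3, 2), (3, 5), (3, 6), (3, 9), (3, 10), (3, 13), (3, 14)]

Answer: .OO..OO..OO..OO.
.OO..OO..OO..OO.
.OO..OO..OO..OO.
.OO..OO..OO..OO.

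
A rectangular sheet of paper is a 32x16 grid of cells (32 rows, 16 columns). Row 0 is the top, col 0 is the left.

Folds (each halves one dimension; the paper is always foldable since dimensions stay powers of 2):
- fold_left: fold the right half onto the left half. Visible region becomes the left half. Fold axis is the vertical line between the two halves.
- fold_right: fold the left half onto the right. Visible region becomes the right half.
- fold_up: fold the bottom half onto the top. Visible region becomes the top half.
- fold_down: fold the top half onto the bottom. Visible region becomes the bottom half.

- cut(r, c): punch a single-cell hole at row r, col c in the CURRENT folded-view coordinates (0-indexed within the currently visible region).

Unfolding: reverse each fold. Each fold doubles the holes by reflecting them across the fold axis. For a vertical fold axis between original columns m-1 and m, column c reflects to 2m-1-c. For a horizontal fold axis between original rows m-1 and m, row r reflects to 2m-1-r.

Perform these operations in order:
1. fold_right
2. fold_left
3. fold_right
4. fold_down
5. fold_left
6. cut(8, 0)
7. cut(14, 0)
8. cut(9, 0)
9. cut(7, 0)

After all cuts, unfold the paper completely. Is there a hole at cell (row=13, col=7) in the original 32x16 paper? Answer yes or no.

Op 1 fold_right: fold axis v@8; visible region now rows[0,32) x cols[8,16) = 32x8
Op 2 fold_left: fold axis v@12; visible region now rows[0,32) x cols[8,12) = 32x4
Op 3 fold_right: fold axis v@10; visible region now rows[0,32) x cols[10,12) = 32x2
Op 4 fold_down: fold axis h@16; visible region now rows[16,32) x cols[10,12) = 16x2
Op 5 fold_left: fold axis v@11; visible region now rows[16,32) x cols[10,11) = 16x1
Op 6 cut(8, 0): punch at orig (24,10); cuts so far [(24, 10)]; region rows[16,32) x cols[10,11) = 16x1
Op 7 cut(14, 0): punch at orig (30,10); cuts so far [(24, 10), (30, 10)]; region rows[16,32) x cols[10,11) = 16x1
Op 8 cut(9, 0): punch at orig (25,10); cuts so far [(24, 10), (25, 10), (30, 10)]; region rows[16,32) x cols[10,11) = 16x1
Op 9 cut(7, 0): punch at orig (23,10); cuts so far [(23, 10), (24, 10), (25, 10), (30, 10)]; region rows[16,32) x cols[10,11) = 16x1
Unfold 1 (reflect across v@11): 8 holes -> [(23, 10), (23, 11), (24, 10), (24, 11), (25, 10), (25, 11), (30, 10), (30, 11)]
Unfold 2 (reflect across h@16): 16 holes -> [(1, 10), (1, 11), (6, 10), (6, 11), (7, 10), (7, 11), (8, 10), (8, 11), (23, 10), (23, 11), (24, 10), (24, 11), (25, 10), (25, 11), (30, 10), (30, 11)]
Unfold 3 (reflect across v@10): 32 holes -> [(1, 8), (1, 9), (1, 10), (1, 11), (6, 8), (6, 9), (6, 10), (6, 11), (7, 8), (7, 9), (7, 10), (7, 11), (8, 8), (8, 9), (8, 10), (8, 11), (23, 8), (23, 9), (23, 10), (23, 11), (24, 8), (24, 9), (24, 10), (24, 11), (25, 8), (25, 9), (25, 10), (25, 11), (30, 8), (30, 9), (30, 10), (30, 11)]
Unfold 4 (reflect across v@12): 64 holes -> [(1, 8), (1, 9), (1, 10), (1, 11), (1, 12), (1, 13), (1, 14), (1, 15), (6, 8), (6, 9), (6, 10), (6, 11), (6, 12), (6, 13), (6, 14), (6, 15), (7, 8), (7, 9), (7, 10), (7, 11), (7, 12), (7, 13), (7, 14), (7, 15), (8, 8), (8, 9), (8, 10), (8, 11), (8, 12), (8, 13), (8, 14), (8, 15), (23, 8), (23, 9), (23, 10), (23, 11), (23, 12), (23, 13), (23, 14), (23, 15), (24, 8), (24, 9), (24, 10), (24, 11), (24, 12), (24, 13), (24, 14), (24, 15), (25, 8), (25, 9), (25, 10), (25, 11), (25, 12), (25, 13), (25, 14), (25, 15), (30, 8), (30, 9), (30, 10), (30, 11), (30, 12), (30, 13), (30, 14), (30, 15)]
Unfold 5 (reflect across v@8): 128 holes -> [(1, 0), (1, 1), (1, 2), (1, 3), (1, 4), (1, 5), (1, 6), (1, 7), (1, 8), (1, 9), (1, 10), (1, 11), (1, 12), (1, 13), (1, 14), (1, 15), (6, 0), (6, 1), (6, 2), (6, 3), (6, 4), (6, 5), (6, 6), (6, 7), (6, 8), (6, 9), (6, 10), (6, 11), (6, 12), (6, 13), (6, 14), (6, 15), (7, 0), (7, 1), (7, 2), (7, 3), (7, 4), (7, 5), (7, 6), (7, 7), (7, 8), (7, 9), (7, 10), (7, 11), (7, 12), (7, 13), (7, 14), (7, 15), (8, 0), (8, 1), (8, 2), (8, 3), (8, 4), (8, 5), (8, 6), (8, 7), (8, 8), (8, 9), (8, 10), (8, 11), (8, 12), (8, 13), (8, 14), (8, 15), (23, 0), (23, 1), (23, 2), (23, 3), (23, 4), (23, 5), (23, 6), (23, 7), (23, 8), (23, 9), (23, 10), (23, 11), (23, 12), (23, 13), (23, 14), (23, 15), (24, 0), (24, 1), (24, 2), (24, 3), (24, 4), (24, 5), (24, 6), (24, 7), (24, 8), (24, 9), (24, 10), (24, 11), (24, 12), (24, 13), (24, 14), (24, 15), (25, 0), (25, 1), (25, 2), (25, 3), (25, 4), (25, 5), (25, 6), (25, 7), (25, 8), (25, 9), (25, 10), (25, 11), (25, 12), (25, 13), (25, 14), (25, 15), (30, 0), (30, 1), (30, 2), (30, 3), (30, 4), (30, 5), (30, 6), (30, 7), (30, 8), (30, 9), (30, 10), (30, 11), (30, 12), (30, 13), (30, 14), (30, 15)]
Holes: [(1, 0), (1, 1), (1, 2), (1, 3), (1, 4), (1, 5), (1, 6), (1, 7), (1, 8), (1, 9), (1, 10), (1, 11), (1, 12), (1, 13), (1, 14), (1, 15), (6, 0), (6, 1), (6, 2), (6, 3), (6, 4), (6, 5), (6, 6), (6, 7), (6, 8), (6, 9), (6, 10), (6, 11), (6, 12), (6, 13), (6, 14), (6, 15), (7, 0), (7, 1), (7, 2), (7, 3), (7, 4), (7, 5), (7, 6), (7, 7), (7, 8), (7, 9), (7, 10), (7, 11), (7, 12), (7, 13), (7, 14), (7, 15), (8, 0), (8, 1), (8, 2), (8, 3), (8, 4), (8, 5), (8, 6), (8, 7), (8, 8), (8, 9), (8, 10), (8, 11), (8, 12), (8, 13), (8, 14), (8, 15), (23, 0), (23, 1), (23, 2), (23, 3), (23, 4), (23, 5), (23, 6), (23, 7), (23, 8), (23, 9), (23, 10), (23, 11), (23, 12), (23, 13), (23, 14), (23, 15), (24, 0), (24, 1), (24, 2), (24, 3), (24, 4), (24, 5), (24, 6), (24, 7), (24, 8), (24, 9), (24, 10), (24, 11), (24, 12), (24, 13), (24, 14), (24, 15), (25, 0), (25, 1), (25, 2), (25, 3), (25, 4), (25, 5), (25, 6), (25, 7), (25, 8), (25, 9), (25, 10), (25, 11), (25, 12), (25, 13), (25, 14), (25, 15), (30, 0), (30, 1), (30, 2), (30, 3), (30, 4), (30, 5), (30, 6), (30, 7), (30, 8), (30, 9), (30, 10), (30, 11), (30, 12), (30, 13), (30, 14), (30, 15)]

Answer: no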